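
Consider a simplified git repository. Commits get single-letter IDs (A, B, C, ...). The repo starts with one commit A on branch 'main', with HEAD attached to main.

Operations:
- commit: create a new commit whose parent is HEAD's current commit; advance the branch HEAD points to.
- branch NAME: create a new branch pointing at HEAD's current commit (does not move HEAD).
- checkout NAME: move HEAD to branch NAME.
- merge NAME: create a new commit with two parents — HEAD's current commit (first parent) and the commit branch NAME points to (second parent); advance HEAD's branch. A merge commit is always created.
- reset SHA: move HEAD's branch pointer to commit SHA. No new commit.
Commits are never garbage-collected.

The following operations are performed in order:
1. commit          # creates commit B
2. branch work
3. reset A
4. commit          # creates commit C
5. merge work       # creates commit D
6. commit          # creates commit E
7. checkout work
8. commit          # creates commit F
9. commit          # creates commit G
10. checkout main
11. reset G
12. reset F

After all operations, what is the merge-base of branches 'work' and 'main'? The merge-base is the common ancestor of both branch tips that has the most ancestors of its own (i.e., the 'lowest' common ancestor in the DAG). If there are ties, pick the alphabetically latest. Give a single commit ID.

Answer: F

Derivation:
After op 1 (commit): HEAD=main@B [main=B]
After op 2 (branch): HEAD=main@B [main=B work=B]
After op 3 (reset): HEAD=main@A [main=A work=B]
After op 4 (commit): HEAD=main@C [main=C work=B]
After op 5 (merge): HEAD=main@D [main=D work=B]
After op 6 (commit): HEAD=main@E [main=E work=B]
After op 7 (checkout): HEAD=work@B [main=E work=B]
After op 8 (commit): HEAD=work@F [main=E work=F]
After op 9 (commit): HEAD=work@G [main=E work=G]
After op 10 (checkout): HEAD=main@E [main=E work=G]
After op 11 (reset): HEAD=main@G [main=G work=G]
After op 12 (reset): HEAD=main@F [main=F work=G]
ancestors(work=G): ['A', 'B', 'F', 'G']
ancestors(main=F): ['A', 'B', 'F']
common: ['A', 'B', 'F']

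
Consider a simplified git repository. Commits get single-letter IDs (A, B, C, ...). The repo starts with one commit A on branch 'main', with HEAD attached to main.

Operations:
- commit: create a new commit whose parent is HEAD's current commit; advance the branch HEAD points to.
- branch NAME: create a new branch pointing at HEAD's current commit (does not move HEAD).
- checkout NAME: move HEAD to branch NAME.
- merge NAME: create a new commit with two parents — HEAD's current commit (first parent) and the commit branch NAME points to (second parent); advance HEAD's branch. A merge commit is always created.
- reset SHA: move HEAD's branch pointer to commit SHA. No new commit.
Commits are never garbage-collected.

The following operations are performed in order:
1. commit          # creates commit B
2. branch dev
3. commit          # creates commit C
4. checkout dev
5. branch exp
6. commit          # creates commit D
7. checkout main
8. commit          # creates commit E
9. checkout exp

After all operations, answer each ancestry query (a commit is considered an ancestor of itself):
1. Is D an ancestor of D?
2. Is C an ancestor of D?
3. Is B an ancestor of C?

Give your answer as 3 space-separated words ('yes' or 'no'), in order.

After op 1 (commit): HEAD=main@B [main=B]
After op 2 (branch): HEAD=main@B [dev=B main=B]
After op 3 (commit): HEAD=main@C [dev=B main=C]
After op 4 (checkout): HEAD=dev@B [dev=B main=C]
After op 5 (branch): HEAD=dev@B [dev=B exp=B main=C]
After op 6 (commit): HEAD=dev@D [dev=D exp=B main=C]
After op 7 (checkout): HEAD=main@C [dev=D exp=B main=C]
After op 8 (commit): HEAD=main@E [dev=D exp=B main=E]
After op 9 (checkout): HEAD=exp@B [dev=D exp=B main=E]
ancestors(D) = {A,B,D}; D in? yes
ancestors(D) = {A,B,D}; C in? no
ancestors(C) = {A,B,C}; B in? yes

Answer: yes no yes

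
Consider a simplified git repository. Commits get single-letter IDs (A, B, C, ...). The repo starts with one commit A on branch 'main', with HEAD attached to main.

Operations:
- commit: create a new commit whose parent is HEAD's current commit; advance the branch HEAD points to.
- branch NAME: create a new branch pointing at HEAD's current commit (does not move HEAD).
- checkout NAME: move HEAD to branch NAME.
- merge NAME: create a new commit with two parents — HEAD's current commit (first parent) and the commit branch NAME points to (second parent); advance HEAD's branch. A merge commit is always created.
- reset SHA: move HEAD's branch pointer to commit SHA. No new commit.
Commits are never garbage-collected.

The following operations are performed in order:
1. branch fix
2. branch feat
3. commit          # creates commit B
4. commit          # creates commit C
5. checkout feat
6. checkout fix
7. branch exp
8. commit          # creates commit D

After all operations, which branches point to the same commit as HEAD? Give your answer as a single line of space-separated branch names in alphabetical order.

Answer: fix

Derivation:
After op 1 (branch): HEAD=main@A [fix=A main=A]
After op 2 (branch): HEAD=main@A [feat=A fix=A main=A]
After op 3 (commit): HEAD=main@B [feat=A fix=A main=B]
After op 4 (commit): HEAD=main@C [feat=A fix=A main=C]
After op 5 (checkout): HEAD=feat@A [feat=A fix=A main=C]
After op 6 (checkout): HEAD=fix@A [feat=A fix=A main=C]
After op 7 (branch): HEAD=fix@A [exp=A feat=A fix=A main=C]
After op 8 (commit): HEAD=fix@D [exp=A feat=A fix=D main=C]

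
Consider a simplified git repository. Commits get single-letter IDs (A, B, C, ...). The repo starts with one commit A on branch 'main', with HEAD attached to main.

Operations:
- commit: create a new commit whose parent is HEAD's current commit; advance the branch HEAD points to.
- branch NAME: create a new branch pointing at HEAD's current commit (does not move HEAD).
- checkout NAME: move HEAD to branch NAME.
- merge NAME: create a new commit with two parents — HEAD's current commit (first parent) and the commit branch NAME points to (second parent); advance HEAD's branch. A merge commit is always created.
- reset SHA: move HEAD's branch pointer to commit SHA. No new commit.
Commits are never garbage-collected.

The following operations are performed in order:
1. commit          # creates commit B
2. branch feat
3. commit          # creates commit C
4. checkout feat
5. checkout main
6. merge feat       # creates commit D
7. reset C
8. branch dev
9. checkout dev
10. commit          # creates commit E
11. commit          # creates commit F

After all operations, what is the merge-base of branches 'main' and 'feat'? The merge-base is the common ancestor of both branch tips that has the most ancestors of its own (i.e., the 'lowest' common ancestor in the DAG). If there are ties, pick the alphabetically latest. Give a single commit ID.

After op 1 (commit): HEAD=main@B [main=B]
After op 2 (branch): HEAD=main@B [feat=B main=B]
After op 3 (commit): HEAD=main@C [feat=B main=C]
After op 4 (checkout): HEAD=feat@B [feat=B main=C]
After op 5 (checkout): HEAD=main@C [feat=B main=C]
After op 6 (merge): HEAD=main@D [feat=B main=D]
After op 7 (reset): HEAD=main@C [feat=B main=C]
After op 8 (branch): HEAD=main@C [dev=C feat=B main=C]
After op 9 (checkout): HEAD=dev@C [dev=C feat=B main=C]
After op 10 (commit): HEAD=dev@E [dev=E feat=B main=C]
After op 11 (commit): HEAD=dev@F [dev=F feat=B main=C]
ancestors(main=C): ['A', 'B', 'C']
ancestors(feat=B): ['A', 'B']
common: ['A', 'B']

Answer: B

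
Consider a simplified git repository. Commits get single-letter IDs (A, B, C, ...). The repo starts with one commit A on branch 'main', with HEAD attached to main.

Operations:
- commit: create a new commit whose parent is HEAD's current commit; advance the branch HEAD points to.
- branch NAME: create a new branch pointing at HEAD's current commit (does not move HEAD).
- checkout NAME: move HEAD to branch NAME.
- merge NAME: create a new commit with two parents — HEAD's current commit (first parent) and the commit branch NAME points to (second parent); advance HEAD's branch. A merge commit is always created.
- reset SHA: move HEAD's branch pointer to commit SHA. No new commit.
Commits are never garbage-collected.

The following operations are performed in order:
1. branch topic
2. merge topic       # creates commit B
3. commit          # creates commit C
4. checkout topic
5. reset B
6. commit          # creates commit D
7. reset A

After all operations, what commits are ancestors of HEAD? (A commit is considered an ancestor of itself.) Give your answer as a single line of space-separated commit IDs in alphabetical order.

After op 1 (branch): HEAD=main@A [main=A topic=A]
After op 2 (merge): HEAD=main@B [main=B topic=A]
After op 3 (commit): HEAD=main@C [main=C topic=A]
After op 4 (checkout): HEAD=topic@A [main=C topic=A]
After op 5 (reset): HEAD=topic@B [main=C topic=B]
After op 6 (commit): HEAD=topic@D [main=C topic=D]
After op 7 (reset): HEAD=topic@A [main=C topic=A]

Answer: A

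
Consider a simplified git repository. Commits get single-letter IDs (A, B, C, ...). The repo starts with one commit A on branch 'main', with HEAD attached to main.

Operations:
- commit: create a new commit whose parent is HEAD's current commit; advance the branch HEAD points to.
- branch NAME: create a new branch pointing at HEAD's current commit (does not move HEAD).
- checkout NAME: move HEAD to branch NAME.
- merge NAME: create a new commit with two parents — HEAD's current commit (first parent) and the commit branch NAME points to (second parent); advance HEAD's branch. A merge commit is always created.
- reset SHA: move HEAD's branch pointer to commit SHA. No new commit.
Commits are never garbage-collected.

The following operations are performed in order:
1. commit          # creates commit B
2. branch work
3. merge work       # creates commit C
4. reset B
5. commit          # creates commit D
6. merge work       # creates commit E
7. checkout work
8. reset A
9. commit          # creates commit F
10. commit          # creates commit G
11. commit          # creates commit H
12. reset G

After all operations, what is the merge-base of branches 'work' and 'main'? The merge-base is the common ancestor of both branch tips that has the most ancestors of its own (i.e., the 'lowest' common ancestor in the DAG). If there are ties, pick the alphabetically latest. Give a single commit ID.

After op 1 (commit): HEAD=main@B [main=B]
After op 2 (branch): HEAD=main@B [main=B work=B]
After op 3 (merge): HEAD=main@C [main=C work=B]
After op 4 (reset): HEAD=main@B [main=B work=B]
After op 5 (commit): HEAD=main@D [main=D work=B]
After op 6 (merge): HEAD=main@E [main=E work=B]
After op 7 (checkout): HEAD=work@B [main=E work=B]
After op 8 (reset): HEAD=work@A [main=E work=A]
After op 9 (commit): HEAD=work@F [main=E work=F]
After op 10 (commit): HEAD=work@G [main=E work=G]
After op 11 (commit): HEAD=work@H [main=E work=H]
After op 12 (reset): HEAD=work@G [main=E work=G]
ancestors(work=G): ['A', 'F', 'G']
ancestors(main=E): ['A', 'B', 'D', 'E']
common: ['A']

Answer: A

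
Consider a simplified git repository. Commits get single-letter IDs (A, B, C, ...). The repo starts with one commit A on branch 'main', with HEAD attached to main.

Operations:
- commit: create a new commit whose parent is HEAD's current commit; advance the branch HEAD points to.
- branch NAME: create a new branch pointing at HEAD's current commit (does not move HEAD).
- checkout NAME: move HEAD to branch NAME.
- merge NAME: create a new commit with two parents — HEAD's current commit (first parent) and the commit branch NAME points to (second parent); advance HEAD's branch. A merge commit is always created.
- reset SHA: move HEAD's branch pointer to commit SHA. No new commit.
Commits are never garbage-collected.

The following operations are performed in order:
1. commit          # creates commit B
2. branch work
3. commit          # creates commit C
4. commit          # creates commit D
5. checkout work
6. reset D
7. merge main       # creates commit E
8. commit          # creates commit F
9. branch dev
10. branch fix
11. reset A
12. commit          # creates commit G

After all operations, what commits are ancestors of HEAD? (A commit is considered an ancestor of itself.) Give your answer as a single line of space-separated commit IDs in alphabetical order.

Answer: A G

Derivation:
After op 1 (commit): HEAD=main@B [main=B]
After op 2 (branch): HEAD=main@B [main=B work=B]
After op 3 (commit): HEAD=main@C [main=C work=B]
After op 4 (commit): HEAD=main@D [main=D work=B]
After op 5 (checkout): HEAD=work@B [main=D work=B]
After op 6 (reset): HEAD=work@D [main=D work=D]
After op 7 (merge): HEAD=work@E [main=D work=E]
After op 8 (commit): HEAD=work@F [main=D work=F]
After op 9 (branch): HEAD=work@F [dev=F main=D work=F]
After op 10 (branch): HEAD=work@F [dev=F fix=F main=D work=F]
After op 11 (reset): HEAD=work@A [dev=F fix=F main=D work=A]
After op 12 (commit): HEAD=work@G [dev=F fix=F main=D work=G]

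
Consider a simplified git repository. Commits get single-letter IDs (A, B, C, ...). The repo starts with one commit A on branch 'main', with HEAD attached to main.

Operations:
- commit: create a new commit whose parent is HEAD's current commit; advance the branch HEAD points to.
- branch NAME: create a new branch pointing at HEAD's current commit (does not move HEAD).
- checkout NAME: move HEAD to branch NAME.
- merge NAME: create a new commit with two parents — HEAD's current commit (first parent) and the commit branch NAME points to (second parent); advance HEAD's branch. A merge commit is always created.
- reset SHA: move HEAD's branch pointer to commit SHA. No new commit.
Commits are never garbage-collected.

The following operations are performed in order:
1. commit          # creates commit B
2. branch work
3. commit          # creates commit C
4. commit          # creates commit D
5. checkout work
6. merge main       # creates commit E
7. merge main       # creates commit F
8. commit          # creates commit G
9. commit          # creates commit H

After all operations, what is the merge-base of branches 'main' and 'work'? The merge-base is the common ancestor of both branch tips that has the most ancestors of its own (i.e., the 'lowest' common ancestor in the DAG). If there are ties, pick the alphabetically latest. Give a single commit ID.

After op 1 (commit): HEAD=main@B [main=B]
After op 2 (branch): HEAD=main@B [main=B work=B]
After op 3 (commit): HEAD=main@C [main=C work=B]
After op 4 (commit): HEAD=main@D [main=D work=B]
After op 5 (checkout): HEAD=work@B [main=D work=B]
After op 6 (merge): HEAD=work@E [main=D work=E]
After op 7 (merge): HEAD=work@F [main=D work=F]
After op 8 (commit): HEAD=work@G [main=D work=G]
After op 9 (commit): HEAD=work@H [main=D work=H]
ancestors(main=D): ['A', 'B', 'C', 'D']
ancestors(work=H): ['A', 'B', 'C', 'D', 'E', 'F', 'G', 'H']
common: ['A', 'B', 'C', 'D']

Answer: D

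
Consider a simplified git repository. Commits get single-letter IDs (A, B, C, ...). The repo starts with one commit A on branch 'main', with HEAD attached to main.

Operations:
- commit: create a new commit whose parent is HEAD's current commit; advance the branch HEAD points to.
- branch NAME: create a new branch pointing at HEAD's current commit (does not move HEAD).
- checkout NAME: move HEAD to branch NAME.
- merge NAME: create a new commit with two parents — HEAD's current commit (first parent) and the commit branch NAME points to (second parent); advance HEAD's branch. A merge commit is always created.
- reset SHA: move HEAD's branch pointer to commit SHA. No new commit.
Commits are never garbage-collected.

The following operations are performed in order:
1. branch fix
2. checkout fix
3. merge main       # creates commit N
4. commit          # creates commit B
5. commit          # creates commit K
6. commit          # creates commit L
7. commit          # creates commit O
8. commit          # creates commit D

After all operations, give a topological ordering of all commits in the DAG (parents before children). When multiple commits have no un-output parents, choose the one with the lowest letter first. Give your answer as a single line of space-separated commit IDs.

After op 1 (branch): HEAD=main@A [fix=A main=A]
After op 2 (checkout): HEAD=fix@A [fix=A main=A]
After op 3 (merge): HEAD=fix@N [fix=N main=A]
After op 4 (commit): HEAD=fix@B [fix=B main=A]
After op 5 (commit): HEAD=fix@K [fix=K main=A]
After op 6 (commit): HEAD=fix@L [fix=L main=A]
After op 7 (commit): HEAD=fix@O [fix=O main=A]
After op 8 (commit): HEAD=fix@D [fix=D main=A]
commit A: parents=[]
commit B: parents=['N']
commit D: parents=['O']
commit K: parents=['B']
commit L: parents=['K']
commit N: parents=['A', 'A']
commit O: parents=['L']

Answer: A N B K L O D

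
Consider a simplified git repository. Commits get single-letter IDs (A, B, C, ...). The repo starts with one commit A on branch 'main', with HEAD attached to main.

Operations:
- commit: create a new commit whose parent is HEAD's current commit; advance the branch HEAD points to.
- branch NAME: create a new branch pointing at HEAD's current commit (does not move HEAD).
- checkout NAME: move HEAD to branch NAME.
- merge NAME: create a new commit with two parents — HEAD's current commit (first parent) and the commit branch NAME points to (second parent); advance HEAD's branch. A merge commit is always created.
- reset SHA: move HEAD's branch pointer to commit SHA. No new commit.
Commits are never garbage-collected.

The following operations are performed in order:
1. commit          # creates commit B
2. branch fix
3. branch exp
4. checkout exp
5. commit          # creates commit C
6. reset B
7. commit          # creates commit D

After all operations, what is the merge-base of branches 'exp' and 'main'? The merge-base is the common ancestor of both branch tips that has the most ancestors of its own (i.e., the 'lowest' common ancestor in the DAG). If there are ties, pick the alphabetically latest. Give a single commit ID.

After op 1 (commit): HEAD=main@B [main=B]
After op 2 (branch): HEAD=main@B [fix=B main=B]
After op 3 (branch): HEAD=main@B [exp=B fix=B main=B]
After op 4 (checkout): HEAD=exp@B [exp=B fix=B main=B]
After op 5 (commit): HEAD=exp@C [exp=C fix=B main=B]
After op 6 (reset): HEAD=exp@B [exp=B fix=B main=B]
After op 7 (commit): HEAD=exp@D [exp=D fix=B main=B]
ancestors(exp=D): ['A', 'B', 'D']
ancestors(main=B): ['A', 'B']
common: ['A', 'B']

Answer: B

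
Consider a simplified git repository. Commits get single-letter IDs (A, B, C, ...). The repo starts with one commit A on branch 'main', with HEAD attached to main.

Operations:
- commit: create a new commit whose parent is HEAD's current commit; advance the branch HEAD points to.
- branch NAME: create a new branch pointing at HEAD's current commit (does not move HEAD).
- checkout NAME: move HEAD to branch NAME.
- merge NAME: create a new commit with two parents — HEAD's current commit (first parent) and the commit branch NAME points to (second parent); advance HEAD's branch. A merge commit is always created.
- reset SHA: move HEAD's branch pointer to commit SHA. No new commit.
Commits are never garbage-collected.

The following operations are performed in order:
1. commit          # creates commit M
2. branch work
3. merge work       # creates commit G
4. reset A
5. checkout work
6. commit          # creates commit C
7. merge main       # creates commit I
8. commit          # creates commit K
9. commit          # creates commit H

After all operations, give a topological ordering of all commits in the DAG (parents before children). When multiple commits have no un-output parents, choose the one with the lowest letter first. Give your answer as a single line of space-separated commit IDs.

Answer: A M C G I K H

Derivation:
After op 1 (commit): HEAD=main@M [main=M]
After op 2 (branch): HEAD=main@M [main=M work=M]
After op 3 (merge): HEAD=main@G [main=G work=M]
After op 4 (reset): HEAD=main@A [main=A work=M]
After op 5 (checkout): HEAD=work@M [main=A work=M]
After op 6 (commit): HEAD=work@C [main=A work=C]
After op 7 (merge): HEAD=work@I [main=A work=I]
After op 8 (commit): HEAD=work@K [main=A work=K]
After op 9 (commit): HEAD=work@H [main=A work=H]
commit A: parents=[]
commit C: parents=['M']
commit G: parents=['M', 'M']
commit H: parents=['K']
commit I: parents=['C', 'A']
commit K: parents=['I']
commit M: parents=['A']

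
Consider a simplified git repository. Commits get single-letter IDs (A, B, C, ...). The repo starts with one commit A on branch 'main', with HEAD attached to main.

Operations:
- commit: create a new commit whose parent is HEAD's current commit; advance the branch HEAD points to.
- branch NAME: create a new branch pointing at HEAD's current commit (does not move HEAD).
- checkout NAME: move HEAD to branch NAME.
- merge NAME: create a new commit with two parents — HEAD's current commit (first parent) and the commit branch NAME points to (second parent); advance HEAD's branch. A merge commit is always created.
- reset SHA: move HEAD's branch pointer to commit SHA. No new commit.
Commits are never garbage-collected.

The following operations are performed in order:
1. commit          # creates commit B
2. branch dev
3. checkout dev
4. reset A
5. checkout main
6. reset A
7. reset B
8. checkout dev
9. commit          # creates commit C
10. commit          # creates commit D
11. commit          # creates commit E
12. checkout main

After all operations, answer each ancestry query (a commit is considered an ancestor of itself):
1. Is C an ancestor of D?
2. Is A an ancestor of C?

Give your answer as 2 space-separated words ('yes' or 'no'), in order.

Answer: yes yes

Derivation:
After op 1 (commit): HEAD=main@B [main=B]
After op 2 (branch): HEAD=main@B [dev=B main=B]
After op 3 (checkout): HEAD=dev@B [dev=B main=B]
After op 4 (reset): HEAD=dev@A [dev=A main=B]
After op 5 (checkout): HEAD=main@B [dev=A main=B]
After op 6 (reset): HEAD=main@A [dev=A main=A]
After op 7 (reset): HEAD=main@B [dev=A main=B]
After op 8 (checkout): HEAD=dev@A [dev=A main=B]
After op 9 (commit): HEAD=dev@C [dev=C main=B]
After op 10 (commit): HEAD=dev@D [dev=D main=B]
After op 11 (commit): HEAD=dev@E [dev=E main=B]
After op 12 (checkout): HEAD=main@B [dev=E main=B]
ancestors(D) = {A,C,D}; C in? yes
ancestors(C) = {A,C}; A in? yes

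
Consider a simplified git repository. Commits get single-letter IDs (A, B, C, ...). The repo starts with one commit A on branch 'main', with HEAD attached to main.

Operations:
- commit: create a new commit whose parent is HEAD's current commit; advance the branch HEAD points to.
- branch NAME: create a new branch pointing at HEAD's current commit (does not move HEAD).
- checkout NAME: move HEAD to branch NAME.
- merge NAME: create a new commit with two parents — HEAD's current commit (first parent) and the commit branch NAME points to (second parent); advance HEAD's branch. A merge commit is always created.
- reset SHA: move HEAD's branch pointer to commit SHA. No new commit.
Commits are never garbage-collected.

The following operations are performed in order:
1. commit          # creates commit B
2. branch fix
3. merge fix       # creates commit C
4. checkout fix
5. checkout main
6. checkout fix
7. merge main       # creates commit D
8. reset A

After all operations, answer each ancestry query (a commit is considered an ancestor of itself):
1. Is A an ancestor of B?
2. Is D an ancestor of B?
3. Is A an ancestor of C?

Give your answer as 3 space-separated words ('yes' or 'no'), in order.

After op 1 (commit): HEAD=main@B [main=B]
After op 2 (branch): HEAD=main@B [fix=B main=B]
After op 3 (merge): HEAD=main@C [fix=B main=C]
After op 4 (checkout): HEAD=fix@B [fix=B main=C]
After op 5 (checkout): HEAD=main@C [fix=B main=C]
After op 6 (checkout): HEAD=fix@B [fix=B main=C]
After op 7 (merge): HEAD=fix@D [fix=D main=C]
After op 8 (reset): HEAD=fix@A [fix=A main=C]
ancestors(B) = {A,B}; A in? yes
ancestors(B) = {A,B}; D in? no
ancestors(C) = {A,B,C}; A in? yes

Answer: yes no yes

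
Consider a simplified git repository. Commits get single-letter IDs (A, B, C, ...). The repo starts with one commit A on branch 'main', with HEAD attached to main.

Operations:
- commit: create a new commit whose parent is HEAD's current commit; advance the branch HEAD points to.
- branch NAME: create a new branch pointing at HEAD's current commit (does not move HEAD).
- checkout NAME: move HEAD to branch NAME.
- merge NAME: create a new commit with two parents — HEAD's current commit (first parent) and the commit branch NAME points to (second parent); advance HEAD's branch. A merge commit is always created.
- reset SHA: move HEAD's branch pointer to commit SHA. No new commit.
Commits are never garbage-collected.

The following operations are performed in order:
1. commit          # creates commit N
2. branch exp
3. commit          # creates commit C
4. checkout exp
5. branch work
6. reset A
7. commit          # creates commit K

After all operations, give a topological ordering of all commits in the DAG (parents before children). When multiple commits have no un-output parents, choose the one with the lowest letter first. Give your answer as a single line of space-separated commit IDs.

Answer: A K N C

Derivation:
After op 1 (commit): HEAD=main@N [main=N]
After op 2 (branch): HEAD=main@N [exp=N main=N]
After op 3 (commit): HEAD=main@C [exp=N main=C]
After op 4 (checkout): HEAD=exp@N [exp=N main=C]
After op 5 (branch): HEAD=exp@N [exp=N main=C work=N]
After op 6 (reset): HEAD=exp@A [exp=A main=C work=N]
After op 7 (commit): HEAD=exp@K [exp=K main=C work=N]
commit A: parents=[]
commit C: parents=['N']
commit K: parents=['A']
commit N: parents=['A']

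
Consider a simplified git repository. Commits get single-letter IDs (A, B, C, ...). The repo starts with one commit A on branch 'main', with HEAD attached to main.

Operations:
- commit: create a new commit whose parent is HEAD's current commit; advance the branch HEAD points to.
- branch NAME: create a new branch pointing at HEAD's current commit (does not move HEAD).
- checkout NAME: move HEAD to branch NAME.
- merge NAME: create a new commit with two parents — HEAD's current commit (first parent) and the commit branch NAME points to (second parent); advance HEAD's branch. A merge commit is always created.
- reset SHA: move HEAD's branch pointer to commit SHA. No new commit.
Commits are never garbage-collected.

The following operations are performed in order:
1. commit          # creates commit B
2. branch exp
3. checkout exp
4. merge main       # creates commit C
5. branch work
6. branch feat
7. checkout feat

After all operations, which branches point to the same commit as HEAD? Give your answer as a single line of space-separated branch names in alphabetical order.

After op 1 (commit): HEAD=main@B [main=B]
After op 2 (branch): HEAD=main@B [exp=B main=B]
After op 3 (checkout): HEAD=exp@B [exp=B main=B]
After op 4 (merge): HEAD=exp@C [exp=C main=B]
After op 5 (branch): HEAD=exp@C [exp=C main=B work=C]
After op 6 (branch): HEAD=exp@C [exp=C feat=C main=B work=C]
After op 7 (checkout): HEAD=feat@C [exp=C feat=C main=B work=C]

Answer: exp feat work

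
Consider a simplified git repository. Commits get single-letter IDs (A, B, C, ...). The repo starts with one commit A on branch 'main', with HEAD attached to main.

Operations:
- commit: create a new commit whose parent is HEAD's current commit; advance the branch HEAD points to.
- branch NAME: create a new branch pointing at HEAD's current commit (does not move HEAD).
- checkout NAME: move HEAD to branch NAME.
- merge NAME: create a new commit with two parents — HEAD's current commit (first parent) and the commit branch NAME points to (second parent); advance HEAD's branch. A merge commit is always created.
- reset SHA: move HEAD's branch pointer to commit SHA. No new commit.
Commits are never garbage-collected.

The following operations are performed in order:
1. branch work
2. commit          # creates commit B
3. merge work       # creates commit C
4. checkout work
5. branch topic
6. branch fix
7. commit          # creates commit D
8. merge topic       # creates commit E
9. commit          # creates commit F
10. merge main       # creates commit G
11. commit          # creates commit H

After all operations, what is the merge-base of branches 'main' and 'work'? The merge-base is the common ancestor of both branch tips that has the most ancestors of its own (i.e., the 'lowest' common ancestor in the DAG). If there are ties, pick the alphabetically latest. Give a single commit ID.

Answer: C

Derivation:
After op 1 (branch): HEAD=main@A [main=A work=A]
After op 2 (commit): HEAD=main@B [main=B work=A]
After op 3 (merge): HEAD=main@C [main=C work=A]
After op 4 (checkout): HEAD=work@A [main=C work=A]
After op 5 (branch): HEAD=work@A [main=C topic=A work=A]
After op 6 (branch): HEAD=work@A [fix=A main=C topic=A work=A]
After op 7 (commit): HEAD=work@D [fix=A main=C topic=A work=D]
After op 8 (merge): HEAD=work@E [fix=A main=C topic=A work=E]
After op 9 (commit): HEAD=work@F [fix=A main=C topic=A work=F]
After op 10 (merge): HEAD=work@G [fix=A main=C topic=A work=G]
After op 11 (commit): HEAD=work@H [fix=A main=C topic=A work=H]
ancestors(main=C): ['A', 'B', 'C']
ancestors(work=H): ['A', 'B', 'C', 'D', 'E', 'F', 'G', 'H']
common: ['A', 'B', 'C']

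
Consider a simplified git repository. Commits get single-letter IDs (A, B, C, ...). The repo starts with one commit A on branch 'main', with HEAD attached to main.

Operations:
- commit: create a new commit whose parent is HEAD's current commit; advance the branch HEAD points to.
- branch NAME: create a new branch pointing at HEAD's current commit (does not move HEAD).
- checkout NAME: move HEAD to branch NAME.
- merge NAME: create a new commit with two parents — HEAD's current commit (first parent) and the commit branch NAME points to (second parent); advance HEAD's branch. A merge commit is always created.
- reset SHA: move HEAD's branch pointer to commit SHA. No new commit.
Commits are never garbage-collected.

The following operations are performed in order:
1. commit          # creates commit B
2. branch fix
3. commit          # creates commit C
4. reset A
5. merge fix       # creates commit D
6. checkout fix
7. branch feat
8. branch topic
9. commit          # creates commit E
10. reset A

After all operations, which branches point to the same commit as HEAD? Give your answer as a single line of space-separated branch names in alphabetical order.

After op 1 (commit): HEAD=main@B [main=B]
After op 2 (branch): HEAD=main@B [fix=B main=B]
After op 3 (commit): HEAD=main@C [fix=B main=C]
After op 4 (reset): HEAD=main@A [fix=B main=A]
After op 5 (merge): HEAD=main@D [fix=B main=D]
After op 6 (checkout): HEAD=fix@B [fix=B main=D]
After op 7 (branch): HEAD=fix@B [feat=B fix=B main=D]
After op 8 (branch): HEAD=fix@B [feat=B fix=B main=D topic=B]
After op 9 (commit): HEAD=fix@E [feat=B fix=E main=D topic=B]
After op 10 (reset): HEAD=fix@A [feat=B fix=A main=D topic=B]

Answer: fix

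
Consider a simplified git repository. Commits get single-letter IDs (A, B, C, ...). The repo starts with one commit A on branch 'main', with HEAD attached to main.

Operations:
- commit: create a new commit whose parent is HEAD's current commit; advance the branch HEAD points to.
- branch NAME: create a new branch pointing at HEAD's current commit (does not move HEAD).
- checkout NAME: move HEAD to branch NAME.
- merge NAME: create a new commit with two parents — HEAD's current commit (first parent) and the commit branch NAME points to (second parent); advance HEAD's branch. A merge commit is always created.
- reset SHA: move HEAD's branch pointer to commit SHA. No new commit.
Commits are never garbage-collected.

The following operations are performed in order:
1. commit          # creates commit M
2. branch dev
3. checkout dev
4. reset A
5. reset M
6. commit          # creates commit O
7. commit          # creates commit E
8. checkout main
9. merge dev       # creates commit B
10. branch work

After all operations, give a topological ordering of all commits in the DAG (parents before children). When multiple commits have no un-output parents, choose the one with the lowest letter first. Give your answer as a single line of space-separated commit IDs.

Answer: A M O E B

Derivation:
After op 1 (commit): HEAD=main@M [main=M]
After op 2 (branch): HEAD=main@M [dev=M main=M]
After op 3 (checkout): HEAD=dev@M [dev=M main=M]
After op 4 (reset): HEAD=dev@A [dev=A main=M]
After op 5 (reset): HEAD=dev@M [dev=M main=M]
After op 6 (commit): HEAD=dev@O [dev=O main=M]
After op 7 (commit): HEAD=dev@E [dev=E main=M]
After op 8 (checkout): HEAD=main@M [dev=E main=M]
After op 9 (merge): HEAD=main@B [dev=E main=B]
After op 10 (branch): HEAD=main@B [dev=E main=B work=B]
commit A: parents=[]
commit B: parents=['M', 'E']
commit E: parents=['O']
commit M: parents=['A']
commit O: parents=['M']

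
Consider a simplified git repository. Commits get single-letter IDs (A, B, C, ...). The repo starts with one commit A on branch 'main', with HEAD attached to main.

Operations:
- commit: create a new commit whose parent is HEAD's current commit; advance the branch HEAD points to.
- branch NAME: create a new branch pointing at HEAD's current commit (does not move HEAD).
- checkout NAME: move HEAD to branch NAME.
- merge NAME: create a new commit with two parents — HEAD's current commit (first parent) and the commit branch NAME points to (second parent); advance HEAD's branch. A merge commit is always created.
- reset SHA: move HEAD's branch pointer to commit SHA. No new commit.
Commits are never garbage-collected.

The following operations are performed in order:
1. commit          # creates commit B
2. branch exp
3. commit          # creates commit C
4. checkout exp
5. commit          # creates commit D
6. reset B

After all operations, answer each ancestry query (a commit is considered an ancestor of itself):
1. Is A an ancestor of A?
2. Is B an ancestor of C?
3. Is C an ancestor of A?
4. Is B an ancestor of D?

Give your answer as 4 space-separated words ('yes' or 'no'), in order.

After op 1 (commit): HEAD=main@B [main=B]
After op 2 (branch): HEAD=main@B [exp=B main=B]
After op 3 (commit): HEAD=main@C [exp=B main=C]
After op 4 (checkout): HEAD=exp@B [exp=B main=C]
After op 5 (commit): HEAD=exp@D [exp=D main=C]
After op 6 (reset): HEAD=exp@B [exp=B main=C]
ancestors(A) = {A}; A in? yes
ancestors(C) = {A,B,C}; B in? yes
ancestors(A) = {A}; C in? no
ancestors(D) = {A,B,D}; B in? yes

Answer: yes yes no yes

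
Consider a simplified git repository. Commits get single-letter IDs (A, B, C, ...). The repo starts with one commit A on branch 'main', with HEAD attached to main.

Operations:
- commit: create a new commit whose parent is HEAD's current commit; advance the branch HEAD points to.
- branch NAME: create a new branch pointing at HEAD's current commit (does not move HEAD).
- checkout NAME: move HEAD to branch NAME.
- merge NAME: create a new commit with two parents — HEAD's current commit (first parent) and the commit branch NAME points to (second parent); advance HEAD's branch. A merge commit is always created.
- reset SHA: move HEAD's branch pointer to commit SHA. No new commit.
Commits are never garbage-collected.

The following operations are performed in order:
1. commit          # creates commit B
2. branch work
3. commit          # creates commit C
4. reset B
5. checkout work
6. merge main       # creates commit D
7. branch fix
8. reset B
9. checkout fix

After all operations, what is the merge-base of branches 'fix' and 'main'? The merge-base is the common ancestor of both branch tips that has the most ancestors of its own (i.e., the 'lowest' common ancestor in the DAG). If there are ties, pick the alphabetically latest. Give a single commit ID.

After op 1 (commit): HEAD=main@B [main=B]
After op 2 (branch): HEAD=main@B [main=B work=B]
After op 3 (commit): HEAD=main@C [main=C work=B]
After op 4 (reset): HEAD=main@B [main=B work=B]
After op 5 (checkout): HEAD=work@B [main=B work=B]
After op 6 (merge): HEAD=work@D [main=B work=D]
After op 7 (branch): HEAD=work@D [fix=D main=B work=D]
After op 8 (reset): HEAD=work@B [fix=D main=B work=B]
After op 9 (checkout): HEAD=fix@D [fix=D main=B work=B]
ancestors(fix=D): ['A', 'B', 'D']
ancestors(main=B): ['A', 'B']
common: ['A', 'B']

Answer: B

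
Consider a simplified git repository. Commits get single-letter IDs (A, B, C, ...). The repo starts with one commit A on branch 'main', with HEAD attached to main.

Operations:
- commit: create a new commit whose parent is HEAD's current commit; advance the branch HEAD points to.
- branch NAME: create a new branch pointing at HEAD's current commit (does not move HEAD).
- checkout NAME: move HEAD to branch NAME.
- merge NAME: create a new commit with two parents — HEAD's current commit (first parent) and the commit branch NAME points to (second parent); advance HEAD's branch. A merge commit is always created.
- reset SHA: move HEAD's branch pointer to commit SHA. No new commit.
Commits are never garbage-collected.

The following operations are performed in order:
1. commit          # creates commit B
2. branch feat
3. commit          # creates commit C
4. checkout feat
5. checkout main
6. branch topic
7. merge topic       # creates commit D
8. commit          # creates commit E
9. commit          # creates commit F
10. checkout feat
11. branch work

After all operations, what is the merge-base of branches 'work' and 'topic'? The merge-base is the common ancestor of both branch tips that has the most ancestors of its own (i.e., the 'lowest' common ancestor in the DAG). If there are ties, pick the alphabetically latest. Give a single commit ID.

After op 1 (commit): HEAD=main@B [main=B]
After op 2 (branch): HEAD=main@B [feat=B main=B]
After op 3 (commit): HEAD=main@C [feat=B main=C]
After op 4 (checkout): HEAD=feat@B [feat=B main=C]
After op 5 (checkout): HEAD=main@C [feat=B main=C]
After op 6 (branch): HEAD=main@C [feat=B main=C topic=C]
After op 7 (merge): HEAD=main@D [feat=B main=D topic=C]
After op 8 (commit): HEAD=main@E [feat=B main=E topic=C]
After op 9 (commit): HEAD=main@F [feat=B main=F topic=C]
After op 10 (checkout): HEAD=feat@B [feat=B main=F topic=C]
After op 11 (branch): HEAD=feat@B [feat=B main=F topic=C work=B]
ancestors(work=B): ['A', 'B']
ancestors(topic=C): ['A', 'B', 'C']
common: ['A', 'B']

Answer: B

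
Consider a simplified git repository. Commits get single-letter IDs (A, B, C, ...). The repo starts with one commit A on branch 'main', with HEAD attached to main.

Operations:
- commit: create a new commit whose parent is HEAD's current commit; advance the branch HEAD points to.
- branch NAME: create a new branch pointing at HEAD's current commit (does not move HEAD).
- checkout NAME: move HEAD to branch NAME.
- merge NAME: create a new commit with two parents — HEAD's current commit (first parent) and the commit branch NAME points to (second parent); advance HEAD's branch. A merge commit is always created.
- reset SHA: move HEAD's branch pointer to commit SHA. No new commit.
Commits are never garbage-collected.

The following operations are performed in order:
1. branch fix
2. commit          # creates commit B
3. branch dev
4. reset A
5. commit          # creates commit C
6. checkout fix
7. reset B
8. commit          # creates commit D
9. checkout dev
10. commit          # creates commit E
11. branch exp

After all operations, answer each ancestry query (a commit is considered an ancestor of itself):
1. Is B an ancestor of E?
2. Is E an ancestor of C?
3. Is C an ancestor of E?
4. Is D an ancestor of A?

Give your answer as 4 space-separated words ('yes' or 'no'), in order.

Answer: yes no no no

Derivation:
After op 1 (branch): HEAD=main@A [fix=A main=A]
After op 2 (commit): HEAD=main@B [fix=A main=B]
After op 3 (branch): HEAD=main@B [dev=B fix=A main=B]
After op 4 (reset): HEAD=main@A [dev=B fix=A main=A]
After op 5 (commit): HEAD=main@C [dev=B fix=A main=C]
After op 6 (checkout): HEAD=fix@A [dev=B fix=A main=C]
After op 7 (reset): HEAD=fix@B [dev=B fix=B main=C]
After op 8 (commit): HEAD=fix@D [dev=B fix=D main=C]
After op 9 (checkout): HEAD=dev@B [dev=B fix=D main=C]
After op 10 (commit): HEAD=dev@E [dev=E fix=D main=C]
After op 11 (branch): HEAD=dev@E [dev=E exp=E fix=D main=C]
ancestors(E) = {A,B,E}; B in? yes
ancestors(C) = {A,C}; E in? no
ancestors(E) = {A,B,E}; C in? no
ancestors(A) = {A}; D in? no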